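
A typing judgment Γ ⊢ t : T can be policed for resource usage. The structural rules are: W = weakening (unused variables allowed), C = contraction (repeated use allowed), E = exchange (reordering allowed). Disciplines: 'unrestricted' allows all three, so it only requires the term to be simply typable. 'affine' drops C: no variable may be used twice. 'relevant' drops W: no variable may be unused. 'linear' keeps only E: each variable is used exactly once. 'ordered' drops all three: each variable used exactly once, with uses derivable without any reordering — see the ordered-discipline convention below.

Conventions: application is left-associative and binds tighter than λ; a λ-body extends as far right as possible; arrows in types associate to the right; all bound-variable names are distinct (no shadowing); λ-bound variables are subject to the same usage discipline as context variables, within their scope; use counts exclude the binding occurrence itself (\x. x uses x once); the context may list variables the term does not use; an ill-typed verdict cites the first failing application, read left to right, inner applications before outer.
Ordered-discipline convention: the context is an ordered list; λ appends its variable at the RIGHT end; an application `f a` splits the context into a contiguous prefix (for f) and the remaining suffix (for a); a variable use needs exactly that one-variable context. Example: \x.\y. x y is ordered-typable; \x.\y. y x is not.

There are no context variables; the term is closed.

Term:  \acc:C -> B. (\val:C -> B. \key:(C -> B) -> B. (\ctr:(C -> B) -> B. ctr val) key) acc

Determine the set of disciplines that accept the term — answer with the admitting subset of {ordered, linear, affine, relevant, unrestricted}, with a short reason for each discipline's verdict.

admitted in: linear, affine, relevant, unrestricted
variable uses: acc (bound)=1, val (bound)=1, key (bound)=1, ctr (bound)=1
left-to-right use order: ctr, val, key, acc
typing: the term checks, with type (C -> B) -> ((C -> B) -> B) -> B
ordered: ✗, no contiguous prefix/suffix split fits ctr, val, key, acc
linear: ✓, exactly-once usage across acc, val, key, ctr
affine: ✓, at most one use each (acc, val, key, ctr)
relevant: ✓, at least one use each (acc, val, key, ctr)
unrestricted: ✓, well-typed at (C -> B) -> ((C -> B) -> B) -> B; no restrictions here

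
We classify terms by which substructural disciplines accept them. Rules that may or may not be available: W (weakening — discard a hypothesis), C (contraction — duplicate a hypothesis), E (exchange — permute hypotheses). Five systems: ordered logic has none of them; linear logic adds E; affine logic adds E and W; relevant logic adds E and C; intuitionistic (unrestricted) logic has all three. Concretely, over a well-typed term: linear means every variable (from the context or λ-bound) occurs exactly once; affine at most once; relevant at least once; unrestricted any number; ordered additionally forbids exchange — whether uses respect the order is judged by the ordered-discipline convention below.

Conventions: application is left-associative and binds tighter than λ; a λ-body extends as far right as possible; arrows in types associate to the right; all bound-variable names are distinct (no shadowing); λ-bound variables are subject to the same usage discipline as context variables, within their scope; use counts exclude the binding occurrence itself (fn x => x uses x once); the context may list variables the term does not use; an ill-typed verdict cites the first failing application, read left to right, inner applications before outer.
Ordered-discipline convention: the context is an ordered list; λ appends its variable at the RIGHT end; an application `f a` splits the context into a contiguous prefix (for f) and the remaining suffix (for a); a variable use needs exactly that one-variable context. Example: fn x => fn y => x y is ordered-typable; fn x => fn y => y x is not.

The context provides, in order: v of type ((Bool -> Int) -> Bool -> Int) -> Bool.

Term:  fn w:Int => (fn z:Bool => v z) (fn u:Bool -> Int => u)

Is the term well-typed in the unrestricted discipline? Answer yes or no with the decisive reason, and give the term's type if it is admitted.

no — not simply typable
variable uses: v ×1; w (bound) ×0; z (bound) ×1; u (bound) ×1
left-to-right use order: v, z, u
typing: ill-typed: argument of type Bool where (Bool -> Int) -> Bool -> Int is required
per-discipline verdicts: ordered ✗ · linear ✗ · affine ✗ · relevant ✗ · unrestricted ✗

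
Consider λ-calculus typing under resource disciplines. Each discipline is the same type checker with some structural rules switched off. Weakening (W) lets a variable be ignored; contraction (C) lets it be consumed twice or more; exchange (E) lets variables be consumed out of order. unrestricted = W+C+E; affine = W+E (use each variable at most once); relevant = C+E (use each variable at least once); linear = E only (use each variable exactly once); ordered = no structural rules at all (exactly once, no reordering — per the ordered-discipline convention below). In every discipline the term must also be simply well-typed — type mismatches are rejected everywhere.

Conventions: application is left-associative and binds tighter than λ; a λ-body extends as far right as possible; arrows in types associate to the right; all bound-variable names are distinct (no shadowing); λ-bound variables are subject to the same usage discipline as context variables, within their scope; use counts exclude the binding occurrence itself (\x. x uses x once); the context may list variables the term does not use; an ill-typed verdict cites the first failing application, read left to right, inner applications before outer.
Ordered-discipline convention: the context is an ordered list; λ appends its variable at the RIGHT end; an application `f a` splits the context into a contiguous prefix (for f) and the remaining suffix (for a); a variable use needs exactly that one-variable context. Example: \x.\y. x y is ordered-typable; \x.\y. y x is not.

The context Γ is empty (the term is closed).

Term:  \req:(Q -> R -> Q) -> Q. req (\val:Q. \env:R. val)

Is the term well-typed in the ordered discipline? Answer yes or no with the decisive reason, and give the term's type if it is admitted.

no — env left unused
counts: req (λ-bound)=1; val (λ-bound)=1; env (λ-bound)=0
uses in reading order: req, val
typing: ✓ — ((Q -> R -> Q) -> Q) -> Q
summary: ordered ✗ | linear ✗ | affine ✓ | relevant ✗ | unrestricted ✓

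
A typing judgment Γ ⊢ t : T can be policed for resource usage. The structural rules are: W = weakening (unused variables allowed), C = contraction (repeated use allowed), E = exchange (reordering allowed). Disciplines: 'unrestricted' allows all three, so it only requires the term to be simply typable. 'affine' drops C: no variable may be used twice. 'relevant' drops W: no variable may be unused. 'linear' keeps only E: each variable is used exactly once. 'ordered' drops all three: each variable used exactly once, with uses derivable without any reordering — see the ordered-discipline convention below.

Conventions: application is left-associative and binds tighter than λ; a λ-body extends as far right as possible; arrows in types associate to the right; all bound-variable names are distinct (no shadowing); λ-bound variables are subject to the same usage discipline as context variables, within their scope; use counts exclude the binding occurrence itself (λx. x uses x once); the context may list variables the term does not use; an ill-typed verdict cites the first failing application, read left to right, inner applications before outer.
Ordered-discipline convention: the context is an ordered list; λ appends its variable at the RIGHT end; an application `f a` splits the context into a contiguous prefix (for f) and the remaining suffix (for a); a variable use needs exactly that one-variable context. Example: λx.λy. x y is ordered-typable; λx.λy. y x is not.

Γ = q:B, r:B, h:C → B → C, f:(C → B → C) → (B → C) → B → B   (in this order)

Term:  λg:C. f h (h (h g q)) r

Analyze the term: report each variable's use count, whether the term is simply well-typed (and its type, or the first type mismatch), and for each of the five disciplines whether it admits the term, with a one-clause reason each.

variable uses: q=1; r=1; h=3; f=1; g (bound)=1
use order (left to right): f, h, h, h, g, q, r
typing: the term checks, with type C → B
ordered: ✗ — repeated use of h ×3
linear: ✗ — repeated use of h ×3
affine: ✗ — repeated use of h ×3
relevant: ✓ — at least one use each (q, r, h, f, g)
unrestricted: ✓ — typability at C → B is all that's needed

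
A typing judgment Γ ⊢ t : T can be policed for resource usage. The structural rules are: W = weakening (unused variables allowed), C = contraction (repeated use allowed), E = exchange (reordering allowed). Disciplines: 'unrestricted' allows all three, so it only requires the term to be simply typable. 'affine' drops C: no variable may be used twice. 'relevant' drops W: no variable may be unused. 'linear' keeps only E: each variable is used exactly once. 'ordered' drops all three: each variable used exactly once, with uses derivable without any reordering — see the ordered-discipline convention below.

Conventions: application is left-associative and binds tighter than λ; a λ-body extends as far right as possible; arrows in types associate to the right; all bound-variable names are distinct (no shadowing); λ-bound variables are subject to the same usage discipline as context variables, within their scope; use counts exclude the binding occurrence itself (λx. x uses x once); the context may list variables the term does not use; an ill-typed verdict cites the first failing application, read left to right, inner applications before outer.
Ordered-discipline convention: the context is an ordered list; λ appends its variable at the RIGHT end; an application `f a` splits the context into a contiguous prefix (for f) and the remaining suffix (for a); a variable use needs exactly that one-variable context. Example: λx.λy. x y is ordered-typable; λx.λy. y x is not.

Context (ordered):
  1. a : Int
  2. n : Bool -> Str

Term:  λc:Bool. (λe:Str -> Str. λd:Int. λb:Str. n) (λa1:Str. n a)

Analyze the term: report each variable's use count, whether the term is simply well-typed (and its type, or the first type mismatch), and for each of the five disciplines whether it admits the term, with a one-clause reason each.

usage: a=1, n=2, c (bound)=0, e (bound)=0, d (bound)=0, b (bound)=0, a1 (bound)=0
use order (left to right): n, n, a
typing: ill-typed: an application expects Bool but receives Int
ordered ✗ (fails simple typing)
linear ✗ (a type mismatch blocks all five)
affine ✗ (the type mismatch rejects it)
relevant ✗ (not simply typable)
unrestricted ✗ (fails simple typing)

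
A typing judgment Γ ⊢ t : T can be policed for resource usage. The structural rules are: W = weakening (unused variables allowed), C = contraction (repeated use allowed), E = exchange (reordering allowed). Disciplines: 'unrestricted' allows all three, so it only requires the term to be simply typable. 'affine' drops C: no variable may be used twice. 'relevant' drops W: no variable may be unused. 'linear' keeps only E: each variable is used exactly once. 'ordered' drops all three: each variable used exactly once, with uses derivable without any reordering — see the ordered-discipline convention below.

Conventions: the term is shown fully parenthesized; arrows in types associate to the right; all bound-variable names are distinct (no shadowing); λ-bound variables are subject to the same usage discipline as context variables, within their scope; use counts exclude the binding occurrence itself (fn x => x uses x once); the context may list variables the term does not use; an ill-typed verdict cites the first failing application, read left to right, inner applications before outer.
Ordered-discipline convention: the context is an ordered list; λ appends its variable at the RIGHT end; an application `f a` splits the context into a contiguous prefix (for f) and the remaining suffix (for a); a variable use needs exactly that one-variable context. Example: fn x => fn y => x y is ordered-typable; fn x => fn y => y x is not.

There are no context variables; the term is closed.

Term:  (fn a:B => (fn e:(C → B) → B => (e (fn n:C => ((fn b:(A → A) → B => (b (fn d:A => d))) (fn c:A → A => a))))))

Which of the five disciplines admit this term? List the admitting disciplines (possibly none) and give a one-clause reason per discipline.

admitted by: affine, unrestricted
usage: a (λ-bound) ×1, e (λ-bound) ×1, n (λ-bound) ×0, b (λ-bound) ×1, d (λ-bound) ×1, c (λ-bound) ×0
use order (left to right): e, b, d, a
typing: the term checks, with type B → ((C → B) → B) → B
ordered ✗ (unused: n, c — weakening required)
linear ✗ (unused: n, c — weakening required)
affine ✓ (no duplicate uses among a, e, n, b, d, c)
relevant ✗ (unused: n, c — weakening required)
unrestricted ✓ (typability at B → ((C → B) → B) → B is all that's needed)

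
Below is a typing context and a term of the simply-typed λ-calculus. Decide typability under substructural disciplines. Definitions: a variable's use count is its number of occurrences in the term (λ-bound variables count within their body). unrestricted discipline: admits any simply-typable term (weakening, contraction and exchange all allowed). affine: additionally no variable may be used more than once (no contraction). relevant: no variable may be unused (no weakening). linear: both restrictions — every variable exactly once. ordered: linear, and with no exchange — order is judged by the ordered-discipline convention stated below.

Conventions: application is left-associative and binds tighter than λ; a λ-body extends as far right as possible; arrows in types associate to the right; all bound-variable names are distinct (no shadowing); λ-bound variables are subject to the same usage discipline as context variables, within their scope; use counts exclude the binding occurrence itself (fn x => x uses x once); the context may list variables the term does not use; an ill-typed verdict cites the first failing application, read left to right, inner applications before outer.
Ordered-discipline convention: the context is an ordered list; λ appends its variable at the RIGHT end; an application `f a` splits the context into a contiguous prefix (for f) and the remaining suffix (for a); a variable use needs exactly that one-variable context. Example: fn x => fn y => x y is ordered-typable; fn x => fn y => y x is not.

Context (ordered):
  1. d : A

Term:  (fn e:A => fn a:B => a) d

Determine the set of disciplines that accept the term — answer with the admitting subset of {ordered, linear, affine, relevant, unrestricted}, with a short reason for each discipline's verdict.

accepted by: affine, unrestricted
variable uses: d: 1; e (λ-bound): 0; a (λ-bound): 1
use order (left to right): a, d
typing: well-typed at B -> B
ordered ✗ (unused: e — weakening required)
linear ✗ (unused: e — weakening required)
affine ✓ (none of d, e, a used more than once)
relevant ✗ (unused: e — weakening required)
unrestricted ✓ (well-typed at B -> B; no restrictions here)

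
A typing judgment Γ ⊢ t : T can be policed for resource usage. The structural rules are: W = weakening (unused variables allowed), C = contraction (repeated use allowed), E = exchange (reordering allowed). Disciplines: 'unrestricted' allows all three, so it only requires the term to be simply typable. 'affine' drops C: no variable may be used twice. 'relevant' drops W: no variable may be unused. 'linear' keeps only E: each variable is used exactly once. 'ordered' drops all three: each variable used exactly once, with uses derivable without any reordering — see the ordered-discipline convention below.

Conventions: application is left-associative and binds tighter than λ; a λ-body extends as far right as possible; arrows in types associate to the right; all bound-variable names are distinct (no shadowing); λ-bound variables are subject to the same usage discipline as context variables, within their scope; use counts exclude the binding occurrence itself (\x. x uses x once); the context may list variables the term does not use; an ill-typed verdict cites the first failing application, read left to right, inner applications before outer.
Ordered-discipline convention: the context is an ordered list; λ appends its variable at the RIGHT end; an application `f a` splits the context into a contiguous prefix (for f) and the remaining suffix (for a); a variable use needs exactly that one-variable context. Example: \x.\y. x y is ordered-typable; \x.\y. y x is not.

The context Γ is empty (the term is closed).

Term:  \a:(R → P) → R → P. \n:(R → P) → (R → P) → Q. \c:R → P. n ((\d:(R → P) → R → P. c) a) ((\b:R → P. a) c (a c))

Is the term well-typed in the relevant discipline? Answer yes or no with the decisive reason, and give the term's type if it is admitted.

no — d, b left unused
counts: a (bound)=3, n (bound)=1, c (bound)=3, d (bound)=0, b (bound)=0
order of uses: n, c, a, a, c, a, c
typing: well-typed — term : ((R → P) → R → P) → ((R → P) → (R → P) → Q) → (R → P) → Q
summary: ordered ✗; linear ✗; affine ✗; relevant ✗; unrestricted ✓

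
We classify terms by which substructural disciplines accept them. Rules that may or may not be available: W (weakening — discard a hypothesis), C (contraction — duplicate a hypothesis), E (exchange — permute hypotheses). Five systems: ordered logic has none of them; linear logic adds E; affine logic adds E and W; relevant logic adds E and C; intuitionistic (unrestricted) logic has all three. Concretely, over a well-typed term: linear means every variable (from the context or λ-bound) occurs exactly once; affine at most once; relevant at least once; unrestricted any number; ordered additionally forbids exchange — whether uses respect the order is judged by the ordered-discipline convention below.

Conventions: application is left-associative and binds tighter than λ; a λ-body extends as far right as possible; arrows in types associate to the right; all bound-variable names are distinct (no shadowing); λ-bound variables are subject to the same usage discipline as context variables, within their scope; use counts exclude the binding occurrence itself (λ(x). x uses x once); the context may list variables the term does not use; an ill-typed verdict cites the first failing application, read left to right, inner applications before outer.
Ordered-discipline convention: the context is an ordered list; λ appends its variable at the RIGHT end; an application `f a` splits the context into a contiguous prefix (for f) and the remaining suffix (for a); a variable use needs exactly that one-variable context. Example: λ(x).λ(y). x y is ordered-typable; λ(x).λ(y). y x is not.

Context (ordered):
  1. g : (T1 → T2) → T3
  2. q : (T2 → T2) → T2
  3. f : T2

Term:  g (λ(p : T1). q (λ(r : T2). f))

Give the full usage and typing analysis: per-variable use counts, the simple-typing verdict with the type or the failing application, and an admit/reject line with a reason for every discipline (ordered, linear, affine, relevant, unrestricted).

use counts: g: 1, q: 1, f: 1, p (λ-bound): 0, r (λ-bound): 0
left-to-right use order: g, q, f
typing: the term checks, with type T3
ordered: ✗, p, r never used (weakening)
linear: ✗, p, r never used (weakening)
affine: ✓, no duplicate uses among g, q, f, p, r
relevant: ✗, p, r never used (weakening)
unrestricted: ✓, well-typed at T3; no restrictions here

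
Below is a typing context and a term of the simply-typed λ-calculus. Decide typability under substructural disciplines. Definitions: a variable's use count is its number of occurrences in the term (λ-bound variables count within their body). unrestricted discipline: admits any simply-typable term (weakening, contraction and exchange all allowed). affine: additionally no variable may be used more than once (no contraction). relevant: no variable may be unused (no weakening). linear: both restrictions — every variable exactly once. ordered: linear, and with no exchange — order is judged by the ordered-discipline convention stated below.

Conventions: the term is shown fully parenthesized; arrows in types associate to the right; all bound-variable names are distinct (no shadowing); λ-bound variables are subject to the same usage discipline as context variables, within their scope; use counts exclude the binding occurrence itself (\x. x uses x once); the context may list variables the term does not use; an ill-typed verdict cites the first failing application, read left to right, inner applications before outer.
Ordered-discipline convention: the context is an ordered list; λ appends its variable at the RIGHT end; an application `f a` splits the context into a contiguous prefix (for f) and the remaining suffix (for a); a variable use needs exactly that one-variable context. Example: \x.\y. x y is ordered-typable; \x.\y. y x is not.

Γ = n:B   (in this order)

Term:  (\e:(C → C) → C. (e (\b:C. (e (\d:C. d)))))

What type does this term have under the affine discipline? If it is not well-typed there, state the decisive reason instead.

not well-typed under affine — uses contraction: e ×2
variable uses: n: 0×; e (λ-bound): 2×; b (λ-bound): 0×; d (λ-bound): 1×
use order (left to right): e, e, d
typing: ✓ — ((C → C) → C) → C
all disciplines: ordered ✗; linear ✗; affine ✗; relevant ✗; unrestricted ✓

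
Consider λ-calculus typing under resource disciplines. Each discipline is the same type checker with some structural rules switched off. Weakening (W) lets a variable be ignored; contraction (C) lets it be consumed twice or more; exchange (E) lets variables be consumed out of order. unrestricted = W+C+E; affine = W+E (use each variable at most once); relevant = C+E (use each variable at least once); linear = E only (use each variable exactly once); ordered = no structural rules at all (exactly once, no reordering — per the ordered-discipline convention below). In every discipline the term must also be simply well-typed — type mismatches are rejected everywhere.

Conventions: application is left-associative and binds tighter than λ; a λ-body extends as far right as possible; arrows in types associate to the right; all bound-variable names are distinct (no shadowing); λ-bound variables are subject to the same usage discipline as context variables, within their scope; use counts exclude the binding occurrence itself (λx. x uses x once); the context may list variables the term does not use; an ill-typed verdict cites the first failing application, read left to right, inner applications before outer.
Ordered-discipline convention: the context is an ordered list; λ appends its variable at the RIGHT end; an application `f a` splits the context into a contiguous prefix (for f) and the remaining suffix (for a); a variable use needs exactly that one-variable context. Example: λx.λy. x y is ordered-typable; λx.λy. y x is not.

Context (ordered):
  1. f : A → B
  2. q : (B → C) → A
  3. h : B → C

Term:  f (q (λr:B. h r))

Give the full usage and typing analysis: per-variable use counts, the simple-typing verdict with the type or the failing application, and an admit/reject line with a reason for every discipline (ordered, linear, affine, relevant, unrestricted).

use counts: f=1, q=1, h=1, r (λ-bound)=1
left-to-right use order: f, q, h, r
typing: well-typed at B
ordered: ✓ — single-use (f, q, h, r), ordered derivation ok
linear: ✓ — f, q, h, r: one use apiece
affine: ✓ — none of f, q, h, r used more than once
relevant: ✓ — at least one use each (f, q, h, r)
unrestricted: ✓ — simply typable at B; W, C, E all held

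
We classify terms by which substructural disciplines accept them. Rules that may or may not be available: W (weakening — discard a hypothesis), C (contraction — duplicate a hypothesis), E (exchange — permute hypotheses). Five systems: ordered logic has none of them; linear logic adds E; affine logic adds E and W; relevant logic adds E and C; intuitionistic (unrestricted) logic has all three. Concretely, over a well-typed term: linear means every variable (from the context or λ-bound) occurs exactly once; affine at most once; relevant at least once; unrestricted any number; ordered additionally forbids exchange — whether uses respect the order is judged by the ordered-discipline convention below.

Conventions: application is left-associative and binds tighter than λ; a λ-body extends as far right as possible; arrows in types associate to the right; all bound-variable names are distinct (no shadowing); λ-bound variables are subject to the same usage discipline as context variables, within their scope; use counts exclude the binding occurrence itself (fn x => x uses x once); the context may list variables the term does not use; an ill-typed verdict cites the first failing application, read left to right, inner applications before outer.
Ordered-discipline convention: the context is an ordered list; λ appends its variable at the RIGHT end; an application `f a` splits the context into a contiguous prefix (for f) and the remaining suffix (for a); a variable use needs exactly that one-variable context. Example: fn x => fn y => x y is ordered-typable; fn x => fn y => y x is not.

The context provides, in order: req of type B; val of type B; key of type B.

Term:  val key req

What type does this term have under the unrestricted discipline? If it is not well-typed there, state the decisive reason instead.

not well-typed under unrestricted — not simply typable
counts: req: 1×; val: 1×; key: 1×
use order (left to right): val, key, req
typing: ill-typed: can't apply a value of type B
across the five disciplines: ordered ✗ | linear ✗ | affine ✗ | relevant ✗ | unrestricted ✗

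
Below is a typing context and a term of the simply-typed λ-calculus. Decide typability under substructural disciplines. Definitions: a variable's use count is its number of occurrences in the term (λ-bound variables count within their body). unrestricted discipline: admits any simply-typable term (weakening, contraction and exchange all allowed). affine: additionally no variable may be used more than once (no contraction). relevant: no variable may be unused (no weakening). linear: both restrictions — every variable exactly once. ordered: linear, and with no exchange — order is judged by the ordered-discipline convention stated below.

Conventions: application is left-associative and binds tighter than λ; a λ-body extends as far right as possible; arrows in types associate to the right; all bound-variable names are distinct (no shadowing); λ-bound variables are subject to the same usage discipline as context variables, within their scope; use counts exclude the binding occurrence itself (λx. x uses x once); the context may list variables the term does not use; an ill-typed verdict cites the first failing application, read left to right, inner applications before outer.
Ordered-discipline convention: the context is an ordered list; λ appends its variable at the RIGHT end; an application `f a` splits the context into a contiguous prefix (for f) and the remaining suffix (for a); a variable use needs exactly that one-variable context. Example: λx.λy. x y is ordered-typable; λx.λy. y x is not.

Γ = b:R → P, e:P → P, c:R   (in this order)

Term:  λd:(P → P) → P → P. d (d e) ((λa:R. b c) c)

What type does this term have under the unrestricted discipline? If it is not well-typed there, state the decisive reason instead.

term : ((P → P) → P → P) → P
counts: b ×1; e ×1; c ×2; d (bound) ×2; a (bound) ×0
order of uses: d, d, e, b, c, c
typing: well-typed — term : ((P → P) → P → P) → P
across the five disciplines: ordered ✗; linear ✗; affine ✗; relevant ✗; unrestricted ✓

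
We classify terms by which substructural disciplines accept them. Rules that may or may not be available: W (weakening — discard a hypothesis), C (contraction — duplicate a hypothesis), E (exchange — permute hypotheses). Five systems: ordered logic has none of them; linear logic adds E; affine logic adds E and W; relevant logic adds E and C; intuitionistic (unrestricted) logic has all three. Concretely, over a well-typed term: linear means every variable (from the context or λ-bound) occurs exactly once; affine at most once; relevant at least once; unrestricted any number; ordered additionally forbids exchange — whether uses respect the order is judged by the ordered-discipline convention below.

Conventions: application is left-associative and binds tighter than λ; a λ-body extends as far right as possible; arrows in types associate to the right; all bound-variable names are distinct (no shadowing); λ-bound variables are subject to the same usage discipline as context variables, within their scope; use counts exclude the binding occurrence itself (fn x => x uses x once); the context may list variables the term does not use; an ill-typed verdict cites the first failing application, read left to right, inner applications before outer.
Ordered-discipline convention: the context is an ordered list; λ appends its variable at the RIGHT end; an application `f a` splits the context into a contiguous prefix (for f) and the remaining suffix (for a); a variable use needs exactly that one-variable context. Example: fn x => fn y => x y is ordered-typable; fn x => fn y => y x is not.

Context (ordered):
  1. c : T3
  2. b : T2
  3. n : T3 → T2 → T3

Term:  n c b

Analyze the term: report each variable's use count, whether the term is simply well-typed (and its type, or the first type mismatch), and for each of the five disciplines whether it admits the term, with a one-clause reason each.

variable uses: c ×1, b ×1, n ×1
left-to-right use order: n, c, b
typing: well-typed at T3
ordered: ✗ — no contiguous prefix/suffix split fits n, c, b
linear: ✓ — exactly-once usage across c, b, n
affine: ✓ — no duplicate uses among c, b, n
relevant: ✓ — c, b, n: all used, weakening unneeded
unrestricted: ✓ — type-checks (T3) and nothing is barred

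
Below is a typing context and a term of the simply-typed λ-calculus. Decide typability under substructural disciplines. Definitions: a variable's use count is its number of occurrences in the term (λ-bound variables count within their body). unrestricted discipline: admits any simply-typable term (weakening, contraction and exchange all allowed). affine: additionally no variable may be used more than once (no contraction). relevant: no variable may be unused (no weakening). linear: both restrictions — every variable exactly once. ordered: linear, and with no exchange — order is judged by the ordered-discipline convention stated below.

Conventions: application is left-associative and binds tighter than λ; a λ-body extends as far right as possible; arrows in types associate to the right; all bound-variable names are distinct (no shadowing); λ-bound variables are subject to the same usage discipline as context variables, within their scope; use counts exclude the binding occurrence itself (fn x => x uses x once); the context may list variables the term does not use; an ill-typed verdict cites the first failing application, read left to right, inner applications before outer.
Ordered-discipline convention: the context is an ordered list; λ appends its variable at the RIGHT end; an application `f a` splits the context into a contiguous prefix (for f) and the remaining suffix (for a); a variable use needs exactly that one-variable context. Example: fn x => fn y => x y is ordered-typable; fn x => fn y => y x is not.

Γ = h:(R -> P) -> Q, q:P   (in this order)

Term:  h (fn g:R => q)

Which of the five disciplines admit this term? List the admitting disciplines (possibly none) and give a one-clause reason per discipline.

accepted by: affine, unrestricted
variable uses: h=1, q=1, g (bound)=0
order of uses: h, q
typing: well-typed — term : Q
ordered: ✗, needs weakening: g unused
linear: ✗, needs weakening: g unused
affine: ✓, none of h, q, g used more than once
relevant: ✗, needs weakening: g unused
unrestricted: ✓, simply typable at Q; W, C, E all held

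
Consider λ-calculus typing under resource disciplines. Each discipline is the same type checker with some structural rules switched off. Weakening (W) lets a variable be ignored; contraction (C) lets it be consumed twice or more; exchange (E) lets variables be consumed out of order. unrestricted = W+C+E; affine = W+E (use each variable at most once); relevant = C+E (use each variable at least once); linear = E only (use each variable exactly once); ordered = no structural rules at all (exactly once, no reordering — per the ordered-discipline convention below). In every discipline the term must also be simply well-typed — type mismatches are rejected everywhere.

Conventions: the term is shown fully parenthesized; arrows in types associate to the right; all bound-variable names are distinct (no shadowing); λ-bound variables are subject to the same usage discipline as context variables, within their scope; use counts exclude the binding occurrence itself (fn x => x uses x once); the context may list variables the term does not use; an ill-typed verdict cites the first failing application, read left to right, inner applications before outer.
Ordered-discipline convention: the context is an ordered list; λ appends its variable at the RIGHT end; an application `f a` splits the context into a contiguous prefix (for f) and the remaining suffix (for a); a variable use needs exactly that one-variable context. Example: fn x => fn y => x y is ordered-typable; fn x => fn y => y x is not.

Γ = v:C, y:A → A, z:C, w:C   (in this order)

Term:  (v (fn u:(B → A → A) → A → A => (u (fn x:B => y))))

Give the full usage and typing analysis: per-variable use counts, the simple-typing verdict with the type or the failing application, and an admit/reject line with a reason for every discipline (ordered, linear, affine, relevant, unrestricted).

use counts: v=1, y=1, z=0, w=0, u [bound]=1, x [bound]=0
order of uses: v, u, y
typing: ill-typed: can't apply a value of type C
ordered ✗ (fails simple typing)
linear ✗ (a type mismatch blocks all five)
affine ✗ (the type mismatch rejects it)
relevant ✗ (not simply typable)
unrestricted ✗ (fails simple typing)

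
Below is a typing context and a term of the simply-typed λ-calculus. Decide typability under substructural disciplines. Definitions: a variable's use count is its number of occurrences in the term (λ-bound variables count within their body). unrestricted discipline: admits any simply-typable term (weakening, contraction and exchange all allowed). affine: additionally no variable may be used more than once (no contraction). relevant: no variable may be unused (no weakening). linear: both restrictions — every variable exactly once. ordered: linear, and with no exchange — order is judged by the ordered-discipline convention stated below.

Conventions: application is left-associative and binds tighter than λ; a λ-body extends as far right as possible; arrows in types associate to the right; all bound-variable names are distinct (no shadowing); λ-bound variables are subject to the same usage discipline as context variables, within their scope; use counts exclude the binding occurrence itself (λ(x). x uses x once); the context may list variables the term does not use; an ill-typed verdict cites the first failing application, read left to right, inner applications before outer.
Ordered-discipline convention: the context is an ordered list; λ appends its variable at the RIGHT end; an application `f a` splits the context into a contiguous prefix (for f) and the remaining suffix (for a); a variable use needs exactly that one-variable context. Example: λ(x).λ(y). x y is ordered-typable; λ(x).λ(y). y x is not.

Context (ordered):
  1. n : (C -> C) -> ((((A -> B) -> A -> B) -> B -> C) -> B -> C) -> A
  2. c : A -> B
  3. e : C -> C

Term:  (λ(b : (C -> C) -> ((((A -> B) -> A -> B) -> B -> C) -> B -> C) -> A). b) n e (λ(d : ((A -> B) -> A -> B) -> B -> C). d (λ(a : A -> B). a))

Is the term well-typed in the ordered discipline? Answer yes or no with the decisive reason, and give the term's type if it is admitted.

no — c left unused
variable uses: n=1, c=0, e=1, b (λ-bound)=1, d (λ-bound)=1, a (λ-bound)=1
use order (left to right): b, n, e, d, a
typing: well-typed at A
summary: ordered ✗ · linear ✗ · affine ✓ · relevant ✗ · unrestricted ✓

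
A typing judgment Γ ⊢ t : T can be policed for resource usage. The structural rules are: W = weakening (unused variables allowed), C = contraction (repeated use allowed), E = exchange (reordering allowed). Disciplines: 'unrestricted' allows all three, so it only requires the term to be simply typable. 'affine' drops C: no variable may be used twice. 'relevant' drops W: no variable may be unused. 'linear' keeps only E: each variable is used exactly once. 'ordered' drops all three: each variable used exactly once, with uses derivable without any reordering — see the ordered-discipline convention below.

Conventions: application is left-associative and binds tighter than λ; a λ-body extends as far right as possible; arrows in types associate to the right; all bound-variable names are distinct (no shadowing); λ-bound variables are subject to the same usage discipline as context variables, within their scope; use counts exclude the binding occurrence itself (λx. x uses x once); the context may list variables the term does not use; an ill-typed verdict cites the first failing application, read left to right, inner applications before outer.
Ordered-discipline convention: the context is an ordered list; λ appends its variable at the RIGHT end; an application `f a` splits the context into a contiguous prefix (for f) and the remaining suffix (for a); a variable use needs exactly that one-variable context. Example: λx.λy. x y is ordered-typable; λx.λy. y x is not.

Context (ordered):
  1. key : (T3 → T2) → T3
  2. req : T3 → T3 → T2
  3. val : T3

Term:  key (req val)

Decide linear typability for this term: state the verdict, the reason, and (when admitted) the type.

yes — exactly-once usage across key, req, val; term : T3
use counts: key: 1, req: 1, val: 1
use order (left to right): key, req, val
typing: the term checks, with type T3
per-discipline verdicts: ordered ✓ · linear ✓ · affine ✓ · relevant ✓ · unrestricted ✓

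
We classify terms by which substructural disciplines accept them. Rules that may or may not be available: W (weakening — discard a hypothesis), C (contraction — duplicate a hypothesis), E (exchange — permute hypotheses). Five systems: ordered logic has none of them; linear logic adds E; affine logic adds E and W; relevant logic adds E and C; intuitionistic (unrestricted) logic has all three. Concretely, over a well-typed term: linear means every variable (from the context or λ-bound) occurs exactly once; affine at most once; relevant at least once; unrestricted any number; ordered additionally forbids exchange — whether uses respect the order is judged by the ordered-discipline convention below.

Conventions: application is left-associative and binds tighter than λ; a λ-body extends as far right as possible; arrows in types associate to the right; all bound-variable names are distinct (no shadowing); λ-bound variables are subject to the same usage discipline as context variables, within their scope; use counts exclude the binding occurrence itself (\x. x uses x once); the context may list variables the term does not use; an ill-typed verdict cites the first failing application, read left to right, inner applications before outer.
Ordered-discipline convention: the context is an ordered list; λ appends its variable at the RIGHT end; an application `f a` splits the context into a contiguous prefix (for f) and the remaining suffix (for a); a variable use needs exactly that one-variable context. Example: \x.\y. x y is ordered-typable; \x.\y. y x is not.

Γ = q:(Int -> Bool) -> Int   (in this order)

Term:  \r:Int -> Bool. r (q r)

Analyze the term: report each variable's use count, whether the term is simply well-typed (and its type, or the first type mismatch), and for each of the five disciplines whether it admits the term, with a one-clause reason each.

usage: q: 1, r [bound]: 2
order of uses: r, q, r
typing: the term checks, with type (Int -> Bool) -> Bool
ordered: ✗ — r ×2 used more than once (contraction)
linear: ✗ — r ×2 used more than once (contraction)
affine: ✗ — r ×2 used more than once (contraction)
relevant: ✓ — at least one use each (q, r)
unrestricted: ✓ — typability at (Int -> Bool) -> Bool is all that's needed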